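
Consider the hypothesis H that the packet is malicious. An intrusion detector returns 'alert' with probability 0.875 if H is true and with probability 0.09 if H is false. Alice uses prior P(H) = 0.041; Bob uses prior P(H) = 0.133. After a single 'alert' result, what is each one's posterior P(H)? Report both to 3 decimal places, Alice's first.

P('+'|H) = 0.875, P('+'|¬H) = 0.09.
Alice: numerator 0.875·0.041 = 0.035875; evidence = 0.035875+0.09·0.959 = 0.12219; posterior = 0.294.
Bob: numerator 0.875·0.133 = 0.11638; evidence = 0.11638+0.09·0.867 = 0.19440; posterior = 0.599.

Alice: 0.294; Bob: 0.599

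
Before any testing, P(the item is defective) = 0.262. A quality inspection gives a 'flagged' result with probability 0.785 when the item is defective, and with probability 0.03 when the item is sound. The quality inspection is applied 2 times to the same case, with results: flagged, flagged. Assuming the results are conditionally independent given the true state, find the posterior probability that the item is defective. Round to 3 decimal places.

Let H be the event that the item is defective; start with P(H) = 0.262. P('flagged'|H) = 0.785, P('flagged'|¬H) = 0.03.
Update on result 1 ('flagged'): P(H) ← 0.785·0.2620 / (0.785·0.2620 + 0.03·0.7380) = 0.20567/0.22781 = 0.9028.
Update on result 2 ('flagged'): P(H) ← 0.785·0.9028 / (0.785·0.9028 + 0.03·0.0972) = 0.70871/0.71162 = 0.9959.

Posterior P(H) ≈ 0.996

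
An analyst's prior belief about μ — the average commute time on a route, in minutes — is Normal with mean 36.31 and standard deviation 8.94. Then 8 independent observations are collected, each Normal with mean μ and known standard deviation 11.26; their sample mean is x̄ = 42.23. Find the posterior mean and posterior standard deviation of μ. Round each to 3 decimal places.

With known σ, the Normal prior is conjugate. Weight on the data is w = (n/σ²)/(n/σ² + 1/τ₀²) = 0.0630977/(0.0630977+0.0125119) = 0.83452.
Posterior mean = w·x̄ + (1−w)·μ₀ = 0.83452·42.23 + 0.16548·36.31 = 41.250. Posterior variance = 1/(0.0630977+0.0125119) = 13.2258, so SD = 3.637.

Posterior mean ≈ 41.250; posterior SD ≈ 3.637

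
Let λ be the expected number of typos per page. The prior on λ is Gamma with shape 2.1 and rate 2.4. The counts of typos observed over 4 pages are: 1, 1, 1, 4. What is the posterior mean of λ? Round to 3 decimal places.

Total count ∑xᵢ = 7 over n = 4 pages.
Gamma is conjugate to the Poisson likelihood: posterior is Gamma(shape = 2.1+7 = 9.1, rate = 2.4+4 = 6.4).
E[λ | data] = 9.1/6.4 = 1.422.

Posterior mean ≈ 1.422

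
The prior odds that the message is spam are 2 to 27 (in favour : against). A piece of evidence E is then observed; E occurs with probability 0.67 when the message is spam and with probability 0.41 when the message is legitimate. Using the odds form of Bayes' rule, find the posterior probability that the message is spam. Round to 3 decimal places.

Prior odds = 2/27 = 0.074074. In log-odds, ln(0.074074) = -2.6027.
Add log likelihood ratio: ln(1.6341) = 0.49112.
Posterior log-odds = -2.1116, so posterior odds = exp(-2.1116) = 0.12105. Converting, P(H|E) = 0.12105/1.1210 = 0.108.

Posterior probability ≈ 0.108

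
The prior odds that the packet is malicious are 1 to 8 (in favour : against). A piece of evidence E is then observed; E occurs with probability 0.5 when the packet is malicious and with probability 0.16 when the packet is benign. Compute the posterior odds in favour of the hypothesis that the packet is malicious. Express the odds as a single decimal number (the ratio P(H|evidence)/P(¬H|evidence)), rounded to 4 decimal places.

Prior odds = 1/8 = 0.12500. In log-odds, ln(0.12500) = -2.0794.
Add log likelihood ratio: ln(3.1250) = 1.1394.
Posterior log-odds = -0.94001, so posterior odds = exp(-0.94001) = 0.39062.

Posterior odds ≈ 0.3906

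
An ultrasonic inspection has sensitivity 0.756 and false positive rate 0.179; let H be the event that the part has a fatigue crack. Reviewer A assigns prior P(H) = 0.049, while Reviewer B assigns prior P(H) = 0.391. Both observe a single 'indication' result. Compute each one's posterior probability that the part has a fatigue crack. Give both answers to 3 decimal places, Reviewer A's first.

Reviewer A: 0.179; Reviewer B: 0.731

The likelihood ratio for an 'indication' result is 0.756/0.179 = 4.2235.
Reviewer A: prior odds 0.049/0.951 = 0.051525; posterior odds 0.21761; posterior probability 0.179.
Reviewer B: prior odds 0.391/0.609 = 0.64204; posterior odds 2.7116; posterior probability 0.731.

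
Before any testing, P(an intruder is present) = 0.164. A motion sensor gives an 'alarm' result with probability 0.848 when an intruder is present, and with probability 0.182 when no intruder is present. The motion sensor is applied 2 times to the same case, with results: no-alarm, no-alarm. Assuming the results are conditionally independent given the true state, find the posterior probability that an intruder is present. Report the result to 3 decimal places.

Posterior P(H) ≈ 0.007

Let H be the event that an intruder is present; start with P(H) = 0.164. P('alarm'|H) = 0.848, P('alarm'|¬H) = 0.182.
Update on result 1 ('no-alarm'): P(H) ← 0.152·0.1640 / (0.152·0.1640 + 0.818·0.8360) = 0.024928/0.70878 = 0.0352.
Update on result 2 ('no-alarm'): P(H) ← 0.152·0.0352 / (0.152·0.0352 + 0.818·0.9648) = 0.0053459/0.79458 = 0.0067.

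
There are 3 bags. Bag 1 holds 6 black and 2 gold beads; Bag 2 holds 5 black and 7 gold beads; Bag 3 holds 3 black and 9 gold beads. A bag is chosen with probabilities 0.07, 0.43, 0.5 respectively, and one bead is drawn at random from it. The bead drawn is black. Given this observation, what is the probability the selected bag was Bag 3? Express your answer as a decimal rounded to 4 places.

Posterior probability ≈ 0.3505

Tabulate prior·likelihood by source: [1] prior 0.07, lik 0.75, product 0.05250; [2] prior 0.43, lik 0.4167, product 0.1792; [3] prior 0.5, lik 0.25, product 0.1250.
Normalizing constant = 0.35667; the posterior for Bag 3 is its product over the sum, 0.1250/0.35667 = 0.3505.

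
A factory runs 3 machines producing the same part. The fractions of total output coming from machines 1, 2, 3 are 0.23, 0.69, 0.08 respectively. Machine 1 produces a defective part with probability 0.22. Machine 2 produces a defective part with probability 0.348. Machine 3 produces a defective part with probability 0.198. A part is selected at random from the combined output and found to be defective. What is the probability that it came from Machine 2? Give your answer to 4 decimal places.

P(defective|M1) = 0.22; P(defective|M2) = 0.348; P(defective|M3) = 0.198.
Prior × likelihood for each source: 0.23·0.22=0.05060, 0.69·0.348=0.2401, 0.08·0.198=0.01584. Summing gives P(defective) = 0.30656.
P(Machine 2 | defective) = 0.2401 / 0.30656 = 0.7833.

Posterior probability ≈ 0.7833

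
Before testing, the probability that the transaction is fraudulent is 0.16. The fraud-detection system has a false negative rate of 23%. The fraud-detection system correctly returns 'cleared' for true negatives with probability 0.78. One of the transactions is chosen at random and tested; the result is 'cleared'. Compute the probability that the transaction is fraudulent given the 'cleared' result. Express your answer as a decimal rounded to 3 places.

Let H be the event that the transaction is fraudulent. P(H) = 0.16, so P(¬H) = 0.84. With E the 'cleared' result, P(E|H) = 0.23 and P(E|¬H) = 0.78.
P(E) = 0.23·0.16 + 0.78·0.84 = 0.036800 + 0.65520 = 0.69200.
By Bayes' theorem, P(H|E) = 0.036800 / 0.69200 = 0.053.

P(H | E) ≈ 0.053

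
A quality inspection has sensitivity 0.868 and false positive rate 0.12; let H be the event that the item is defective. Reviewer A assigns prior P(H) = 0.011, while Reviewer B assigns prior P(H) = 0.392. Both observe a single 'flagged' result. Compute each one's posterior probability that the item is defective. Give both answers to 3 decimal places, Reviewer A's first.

Reviewer A: 0.074; Reviewer B: 0.823

The likelihood ratio for a 'flagged' result is 0.868/0.12 = 7.2333.
Reviewer A: prior odds 0.011/0.989 = 0.011122; posterior odds 0.080452; posterior probability 0.074.
Reviewer B: prior odds 0.392/0.608 = 0.64474; posterior odds 4.6636; posterior probability 0.823.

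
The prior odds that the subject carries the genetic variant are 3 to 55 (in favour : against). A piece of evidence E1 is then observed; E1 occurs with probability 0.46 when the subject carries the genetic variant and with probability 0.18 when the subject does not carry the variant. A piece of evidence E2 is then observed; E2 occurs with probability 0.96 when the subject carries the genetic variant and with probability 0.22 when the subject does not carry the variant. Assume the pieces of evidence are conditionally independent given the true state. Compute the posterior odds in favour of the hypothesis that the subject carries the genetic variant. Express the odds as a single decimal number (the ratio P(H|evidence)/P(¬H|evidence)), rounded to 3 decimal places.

Prior odds = 3/55 = 0.054545.
Likelihood ratio for E1 = 0.46/0.18 = 2.5556.
Likelihood ratio for E2 = 0.96/0.22 = 4.3636.
Posterior odds = prior odds × LR₁ × LR₂ = 0.60826.

Posterior odds ≈ 0.608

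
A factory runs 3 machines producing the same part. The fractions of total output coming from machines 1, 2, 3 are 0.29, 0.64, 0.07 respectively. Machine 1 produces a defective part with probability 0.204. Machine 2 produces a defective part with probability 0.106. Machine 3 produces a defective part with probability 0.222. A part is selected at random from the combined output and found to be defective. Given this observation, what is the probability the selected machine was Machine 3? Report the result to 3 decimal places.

P(defective|M1) = 0.204; P(defective|M2) = 0.106; P(defective|M3) = 0.222.
Prior × likelihood for each source: 0.29·0.204=0.05916, 0.64·0.106=0.06784, 0.07·0.222=0.01554. Summing gives P(defective) = 0.14254.
P(Machine 3 | defective) = 0.01554 / 0.14254 = 0.109.

Posterior probability ≈ 0.109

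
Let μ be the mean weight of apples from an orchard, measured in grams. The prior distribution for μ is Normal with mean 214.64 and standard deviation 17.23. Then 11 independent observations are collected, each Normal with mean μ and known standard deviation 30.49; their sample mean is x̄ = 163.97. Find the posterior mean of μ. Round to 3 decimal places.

Posterior mean ≈ 175.198

Prior precision 1/τ₀² = 1/17.23² = 0.00336844; data precision n/σ² = 11/30.49² = 0.0118325.
Posterior precision = 0.00336844 + 0.0118325 = 0.0152010.
Posterior mean = (0.00336844·214.64 + 0.0118325·163.97) / 0.0152010 = 175.198.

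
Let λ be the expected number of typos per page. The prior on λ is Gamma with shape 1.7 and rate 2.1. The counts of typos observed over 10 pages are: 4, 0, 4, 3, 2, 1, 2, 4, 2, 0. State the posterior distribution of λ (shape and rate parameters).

Posterior: Gamma(shape=23.7, rate=12.1)

The Poisson likelihood adds the total count to the shape and the number of exposure periods to the rate. Here ∑xᵢ = 22 and n = 10, so shape 1.7→23.7 and rate 2.1→12.1.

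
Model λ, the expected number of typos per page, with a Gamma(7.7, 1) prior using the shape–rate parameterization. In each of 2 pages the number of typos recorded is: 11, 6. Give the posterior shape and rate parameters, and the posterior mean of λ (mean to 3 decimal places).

Posterior: Gamma(shape=24.7, rate=3); mean ≈ 8.233

The Poisson likelihood adds the total count to the shape and the number of exposure periods to the rate. Here ∑xᵢ = 17 and n = 2, so shape 7.7→24.7 and rate 1→3.
Posterior mean = shape/rate = 24.7/3 = 8.233.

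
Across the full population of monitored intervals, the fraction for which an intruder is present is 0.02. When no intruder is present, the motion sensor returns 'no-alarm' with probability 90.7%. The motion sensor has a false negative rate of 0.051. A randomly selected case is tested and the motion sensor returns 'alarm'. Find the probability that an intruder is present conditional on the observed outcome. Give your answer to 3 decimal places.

Let H be the event that an intruder is present. P(H) = 0.02, so P(¬H) = 0.98. With E the 'alarm' result, P(E|H) = 0.949 and P(E|¬H) = 0.093.
P(E) = 0.949·0.02 + 0.093·0.98 = 0.018980 + 0.091140 = 0.11012.
By Bayes' theorem, P(H|E) = 0.018980 / 0.11012 = 0.172.

P(H | E) ≈ 0.172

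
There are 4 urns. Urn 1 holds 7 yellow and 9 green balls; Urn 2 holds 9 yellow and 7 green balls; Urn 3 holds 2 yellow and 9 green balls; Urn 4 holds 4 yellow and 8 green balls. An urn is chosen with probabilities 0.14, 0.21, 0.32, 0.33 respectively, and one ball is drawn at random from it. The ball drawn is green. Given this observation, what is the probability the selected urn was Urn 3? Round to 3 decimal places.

Posterior probability ≈ 0.401

Tabulate prior·likelihood by source: [1] prior 0.14, lik 0.5625, product 0.07875; [2] prior 0.21, lik 0.4375, product 0.09187; [3] prior 0.32, lik 0.8182, product 0.2618; [4] prior 0.33, lik 0.6667, product 0.2200.
Normalizing constant = 0.65244; the posterior for Urn 3 is its product over the sum, 0.2618/0.65244 = 0.401.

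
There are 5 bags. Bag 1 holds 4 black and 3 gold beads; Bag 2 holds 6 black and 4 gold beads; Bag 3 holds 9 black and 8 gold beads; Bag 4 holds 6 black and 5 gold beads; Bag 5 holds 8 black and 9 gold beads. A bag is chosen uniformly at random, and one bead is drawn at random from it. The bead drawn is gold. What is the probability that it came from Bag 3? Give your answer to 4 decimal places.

Posterior probability ≈ 0.2061

Tabulate prior·likelihood by source: [1] prior 0.2, lik 0.4286, product 0.08571; [2] prior 0.2, lik 0.4, product 0.08000; [3] prior 0.2, lik 0.4706, product 0.09412; [4] prior 0.2, lik 0.4545, product 0.09091; [5] prior 0.2, lik 0.5294, product 0.1059.
Normalizing constant = 0.45662; the posterior for Bag 3 is its product over the sum, 0.09412/0.45662 = 0.2061.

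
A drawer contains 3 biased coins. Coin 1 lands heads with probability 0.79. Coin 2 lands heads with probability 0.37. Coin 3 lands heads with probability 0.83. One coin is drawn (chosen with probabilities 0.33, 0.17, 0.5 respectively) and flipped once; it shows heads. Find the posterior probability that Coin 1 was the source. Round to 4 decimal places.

P(heads|C1) = 0.79; P(heads|C2) = 0.37; P(heads|C3) = 0.83.
Prior × likelihood for each source: 0.33·0.79=0.2607, 0.17·0.37=0.06290, 0.5·0.83=0.4150. Summing gives P(heads) = 0.73860.
P(Coin 1 | heads) = 0.2607 / 0.73860 = 0.3530.

Posterior probability ≈ 0.3530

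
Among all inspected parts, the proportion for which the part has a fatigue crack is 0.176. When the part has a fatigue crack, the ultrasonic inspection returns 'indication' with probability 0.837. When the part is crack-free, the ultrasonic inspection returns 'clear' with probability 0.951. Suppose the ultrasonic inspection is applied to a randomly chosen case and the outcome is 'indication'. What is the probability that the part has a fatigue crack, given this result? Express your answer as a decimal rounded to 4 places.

P(H | E) ≈ 0.7849

Let H be the event that the part has a fatigue crack. P(H) = 0.176, so P(¬H) = 0.824. With E the 'indication' result, P(E|H) = 0.837 and P(E|¬H) = 0.049.
P(E) = 0.837·0.176 + 0.049·0.824 = 0.14731 + 0.040376 = 0.18769.
By Bayes' theorem, P(H|E) = 0.14731 / 0.18769 = 0.7849.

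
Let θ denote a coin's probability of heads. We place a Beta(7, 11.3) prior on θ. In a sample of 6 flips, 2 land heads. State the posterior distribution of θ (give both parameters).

The binomial likelihood is conjugate to the Beta prior: with 2 successes and 4 failures, the posterior is Beta(7+2, 11.3+4) = Beta(9, 15.3).

Posterior: Beta(9, 15.3)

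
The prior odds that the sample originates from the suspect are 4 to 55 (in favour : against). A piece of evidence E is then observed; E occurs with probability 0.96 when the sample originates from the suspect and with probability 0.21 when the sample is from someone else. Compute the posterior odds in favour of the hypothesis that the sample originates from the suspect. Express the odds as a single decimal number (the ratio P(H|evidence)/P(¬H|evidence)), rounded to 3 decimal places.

Posterior odds ≈ 0.332

Prior odds = 4/55 = 0.072727. In log-odds, ln(0.072727) = -2.6210.
Add log likelihood ratio: ln(4.5714) = 1.5198.
Posterior log-odds = -1.1012, so posterior odds = exp(-1.1012) = 0.33247.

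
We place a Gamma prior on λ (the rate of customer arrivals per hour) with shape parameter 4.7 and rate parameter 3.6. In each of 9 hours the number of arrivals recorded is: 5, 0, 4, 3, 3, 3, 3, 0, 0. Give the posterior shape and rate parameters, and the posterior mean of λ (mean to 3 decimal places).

The Poisson likelihood adds the total count to the shape and the number of exposure periods to the rate. Here ∑xᵢ = 21 and n = 9, so shape 4.7→25.7 and rate 3.6→12.6.
Posterior mean = shape/rate = 25.7/12.6 = 2.040.

Posterior: Gamma(shape=25.7, rate=12.6); mean ≈ 2.040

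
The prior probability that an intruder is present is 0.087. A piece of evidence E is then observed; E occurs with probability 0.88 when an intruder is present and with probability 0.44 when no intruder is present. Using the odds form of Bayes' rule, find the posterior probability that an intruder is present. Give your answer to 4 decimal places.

Prior odds = 0.087/(1−0.087) = 0.095290.
Likelihood ratio for E = 0.88/0.44 = 2.0000.
Posterior odds = prior odds × LR = 0.19058.
Posterior probability = odds/(1+odds) = 0.19058/1.1906 = 0.1601.

Posterior probability ≈ 0.1601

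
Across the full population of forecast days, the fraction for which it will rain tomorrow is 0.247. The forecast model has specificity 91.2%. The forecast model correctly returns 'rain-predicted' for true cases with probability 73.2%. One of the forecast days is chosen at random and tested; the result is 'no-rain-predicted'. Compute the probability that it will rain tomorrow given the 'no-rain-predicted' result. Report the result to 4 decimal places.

P(H | E) ≈ 0.0879

Let H be the event that it will rain tomorrow. P(H) = 0.247, so P(¬H) = 0.753. With E the 'no-rain-predicted' result, P(E|H) = 0.268 and P(E|¬H) = 0.912.
P(E) = 0.268·0.247 + 0.912·0.753 = 0.066196 + 0.68674 = 0.75293.
By Bayes' theorem, P(H|E) = 0.066196 / 0.75293 = 0.0879.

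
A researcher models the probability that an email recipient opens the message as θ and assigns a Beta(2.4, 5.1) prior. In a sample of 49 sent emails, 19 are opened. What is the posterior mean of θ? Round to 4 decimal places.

Posterior mean ≈ 0.3788

The binomial likelihood is conjugate to the Beta prior: with 19 successes and 30 failures, the posterior is Beta(2.4+19, 5.1+30) = Beta(21.4, 35.1).
Posterior mean = α/(α+β) = 21.4/56.5 = 0.3788.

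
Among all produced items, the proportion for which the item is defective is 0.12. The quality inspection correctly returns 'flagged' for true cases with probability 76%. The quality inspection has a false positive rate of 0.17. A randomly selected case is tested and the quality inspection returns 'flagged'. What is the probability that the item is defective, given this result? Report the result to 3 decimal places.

P(H | E) ≈ 0.379

Write H for 'the item is defective'. Prior odds H:¬H = 0.12/0.88 = 0.13636. For the 'flagged' outcome, the likelihood ratio is 0.76/0.17 = 4.4706.
Posterior odds = 0.13636 × 4.4706 = 0.60963, so P(H|E) = 0.60963/(1+0.60963) = 0.379.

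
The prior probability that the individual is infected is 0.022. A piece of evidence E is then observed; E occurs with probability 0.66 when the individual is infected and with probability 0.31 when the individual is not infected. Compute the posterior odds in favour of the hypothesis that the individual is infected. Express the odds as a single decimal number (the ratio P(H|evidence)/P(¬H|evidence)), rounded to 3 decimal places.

Posterior odds ≈ 0.048

Prior odds = 0.022/(1−0.022) = 0.022495. In log-odds, ln(0.022495) = -3.7945.
Add log likelihood ratio: ln(2.1290) = 0.75567.
Posterior log-odds = -3.0388, so posterior odds = exp(-3.0388) = 0.047892.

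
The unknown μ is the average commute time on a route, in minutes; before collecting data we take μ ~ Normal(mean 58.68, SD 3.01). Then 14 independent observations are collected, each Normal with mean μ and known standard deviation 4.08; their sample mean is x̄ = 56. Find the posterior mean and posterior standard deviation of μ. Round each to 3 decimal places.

Prior precision 1/τ₀² = 1/3.01² = 0.110374; data precision n/σ² = 14/4.08² = 0.841023.
Posterior precision = 0.110374 + 0.841023 = 0.951397, giving posterior SD = 1/√0.951397 = 1.025.
Posterior mean = (0.110374·58.68 + 0.841023·56) / 0.951397 = 56.311.

Posterior mean ≈ 56.311; posterior SD ≈ 1.025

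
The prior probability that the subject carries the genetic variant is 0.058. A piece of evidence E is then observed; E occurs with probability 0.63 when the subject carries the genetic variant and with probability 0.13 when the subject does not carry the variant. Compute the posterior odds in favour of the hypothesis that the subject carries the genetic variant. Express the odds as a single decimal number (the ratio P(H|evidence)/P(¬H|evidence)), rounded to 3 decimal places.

Posterior odds ≈ 0.298

Prior odds = 0.058/(1−0.058) = 0.061571. In log-odds, ln(0.061571) = -2.7876.
Add log likelihood ratio: ln(4.8462) = 1.5782.
Posterior log-odds = -1.2094, so posterior odds = exp(-1.2094) = 0.29838.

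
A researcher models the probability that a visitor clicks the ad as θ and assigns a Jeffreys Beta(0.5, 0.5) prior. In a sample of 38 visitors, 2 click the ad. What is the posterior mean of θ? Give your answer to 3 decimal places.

Posterior mean ≈ 0.064

Observing 2 successes and 36 failures updates Beta(0.5, 0.5) by adding the success and failure counts to the two shape parameters: α = 0.5+2 = 2.5, β = 0.5+36 = 36.5.
Posterior mean = α/(α+β) = 2.5/39 = 0.064.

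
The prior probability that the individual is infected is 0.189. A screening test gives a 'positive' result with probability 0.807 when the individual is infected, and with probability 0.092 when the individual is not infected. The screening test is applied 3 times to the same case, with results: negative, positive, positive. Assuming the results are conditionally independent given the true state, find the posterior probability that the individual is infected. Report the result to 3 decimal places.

Let H be the event that the individual is infected; start with P(H) = 0.189. P('positive'|H) = 0.807, P('positive'|¬H) = 0.092.
Update on result 1 ('negative'): P(H) ← 0.193·0.1890 / (0.193·0.1890 + 0.908·0.8110) = 0.036477/0.77286 = 0.0472.
Update on result 2 ('positive'): P(H) ← 0.807·0.0472 / (0.807·0.0472 + 0.092·0.9528) = 0.038088/0.12575 = 0.3029.
Update on result 3 ('positive'): P(H) ← 0.807·0.3029 / (0.807·0.3029 + 0.092·0.6971) = 0.24444/0.30857 = 0.7922.

Posterior P(H) ≈ 0.792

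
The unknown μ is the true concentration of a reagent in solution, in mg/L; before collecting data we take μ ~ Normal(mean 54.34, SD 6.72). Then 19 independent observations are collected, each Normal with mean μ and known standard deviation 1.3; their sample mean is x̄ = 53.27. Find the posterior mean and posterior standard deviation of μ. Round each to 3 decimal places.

Posterior mean ≈ 53.272; posterior SD ≈ 0.298

Prior precision 1/τ₀² = 1/6.72² = 0.0221443; data precision n/σ² = 19/1.3² = 11.2426.
Posterior precision = 0.0221443 + 11.2426 = 11.2647, giving posterior SD = 1/√11.2647 = 0.298.
Posterior mean = (0.0221443·54.34 + 11.2426·53.27) / 11.2647 = 53.272.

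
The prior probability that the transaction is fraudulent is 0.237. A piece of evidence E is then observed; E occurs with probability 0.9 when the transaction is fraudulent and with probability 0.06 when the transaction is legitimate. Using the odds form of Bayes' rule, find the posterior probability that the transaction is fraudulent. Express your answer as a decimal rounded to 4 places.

Posterior probability ≈ 0.8233

Prior odds = 0.237/(1−0.237) = 0.31062.
Likelihood ratio for E = 0.9/0.06 = 15.000.
Posterior odds = prior odds × LR = 4.6592.
Posterior probability = odds/(1+odds) = 4.6592/5.6592 = 0.8233.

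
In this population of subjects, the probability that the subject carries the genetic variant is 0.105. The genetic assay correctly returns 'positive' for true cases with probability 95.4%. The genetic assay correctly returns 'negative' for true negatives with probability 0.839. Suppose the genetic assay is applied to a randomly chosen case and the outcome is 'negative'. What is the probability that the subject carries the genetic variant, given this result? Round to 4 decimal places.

Write H for 'the subject carries the genetic variant'. Prior odds H:¬H = 0.105/0.895 = 0.11732. For the 'negative' outcome, the likelihood ratio is 0.046/0.839 = 0.054827.
Posterior odds = 0.11732 × 0.054827 = 0.0064322, so P(H|E) = 0.0064322/(1+0.0064322) = 0.0064.

P(H | E) ≈ 0.0064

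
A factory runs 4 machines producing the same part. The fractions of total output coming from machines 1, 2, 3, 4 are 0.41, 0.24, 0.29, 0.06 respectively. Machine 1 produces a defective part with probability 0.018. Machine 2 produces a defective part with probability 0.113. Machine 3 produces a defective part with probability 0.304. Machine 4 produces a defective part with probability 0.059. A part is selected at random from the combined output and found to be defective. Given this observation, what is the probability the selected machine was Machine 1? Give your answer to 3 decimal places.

P(defective|M1) = 0.018; P(defective|M2) = 0.113; P(defective|M3) = 0.304; P(defective|M4) = 0.059.
Prior × likelihood for each source: 0.41·0.018=0.007380, 0.24·0.113=0.02712, 0.29·0.304=0.08816, 0.06·0.059=0.003540. Summing gives P(defective) = 0.12620.
P(Machine 1 | defective) = 0.007380 / 0.12620 = 0.058.

Posterior probability ≈ 0.058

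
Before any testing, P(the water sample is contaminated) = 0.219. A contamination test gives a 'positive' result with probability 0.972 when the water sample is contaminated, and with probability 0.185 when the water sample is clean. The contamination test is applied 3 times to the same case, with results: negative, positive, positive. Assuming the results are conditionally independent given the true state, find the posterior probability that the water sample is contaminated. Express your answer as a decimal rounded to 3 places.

With H the event that the water sample is contaminated, the joint likelihood of the observed sequence is P(data|H) = 0.028·0.972·0.972 = 0.026454 and P(data|¬H) = 0.815·0.185·0.185 = 0.027893.
Bayes: P(H|data) = 0.219·0.026454 / (0.219·0.026454 + 0.781·0.027893) = 0.0057934/0.027578 = 0.2101.

Posterior P(H) ≈ 0.210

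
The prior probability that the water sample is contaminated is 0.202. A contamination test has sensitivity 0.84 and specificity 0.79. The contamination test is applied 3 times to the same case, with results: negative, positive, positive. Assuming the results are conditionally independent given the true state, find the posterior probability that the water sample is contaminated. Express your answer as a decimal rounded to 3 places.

Posterior P(H) ≈ 0.451

With H the event that the water sample is contaminated, the joint likelihood of the observed sequence is P(data|H) = 0.16·0.84·0.84 = 0.11290 and P(data|¬H) = 0.79·0.21·0.21 = 0.034839.
Bayes: P(H|data) = 0.202·0.11290 / (0.202·0.11290 + 0.798·0.034839) = 0.022805/0.050607 = 0.4506.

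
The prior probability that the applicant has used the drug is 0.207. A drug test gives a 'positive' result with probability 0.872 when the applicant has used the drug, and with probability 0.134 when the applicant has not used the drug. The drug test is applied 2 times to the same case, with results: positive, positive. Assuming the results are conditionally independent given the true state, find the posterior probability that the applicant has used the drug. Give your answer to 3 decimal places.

Posterior P(H) ≈ 0.917

Let H be the event that the applicant has used the drug; start with P(H) = 0.207. P('positive'|H) = 0.872, P('positive'|¬H) = 0.134.
Update on result 1 ('positive'): P(H) ← 0.872·0.2070 / (0.872·0.2070 + 0.134·0.7930) = 0.18050/0.28677 = 0.6294.
Update on result 2 ('positive'): P(H) ← 0.872·0.6294 / (0.872·0.6294 + 0.134·0.3706) = 0.54888/0.59853 = 0.9170.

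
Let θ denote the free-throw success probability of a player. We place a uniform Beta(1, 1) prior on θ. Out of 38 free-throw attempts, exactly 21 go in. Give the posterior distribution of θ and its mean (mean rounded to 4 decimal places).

Observing 21 successes and 17 failures updates Beta(1, 1) by adding the success and failure counts to the two shape parameters: α = 1+21 = 22, β = 1+17 = 18.
E[θ | data] = 22/(22+18) = 0.5500.

Posterior: Beta(22, 18); mean ≈ 0.5500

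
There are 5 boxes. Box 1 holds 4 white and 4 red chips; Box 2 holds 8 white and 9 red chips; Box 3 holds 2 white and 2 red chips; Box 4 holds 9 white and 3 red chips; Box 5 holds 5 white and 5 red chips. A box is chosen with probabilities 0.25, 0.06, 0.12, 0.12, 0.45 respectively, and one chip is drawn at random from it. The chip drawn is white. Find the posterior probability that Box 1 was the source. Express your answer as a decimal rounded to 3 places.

P(white|Box 1) = 0.5; P(white|Box 2) = 0.4706; P(white|Box 3) = 0.5; P(white|Box 4) = 0.75; P(white|Box 5) = 0.5.
Prior × likelihood for each source: 0.25·0.5=0.1250, 0.06·0.4706=0.02824, 0.12·0.5=0.06000, 0.12·0.75=0.09000, 0.45·0.5=0.2250. Summing gives P(white) = 0.52824.
P(Box 1 | white) = 0.1250 / 0.52824 = 0.237.

Posterior probability ≈ 0.237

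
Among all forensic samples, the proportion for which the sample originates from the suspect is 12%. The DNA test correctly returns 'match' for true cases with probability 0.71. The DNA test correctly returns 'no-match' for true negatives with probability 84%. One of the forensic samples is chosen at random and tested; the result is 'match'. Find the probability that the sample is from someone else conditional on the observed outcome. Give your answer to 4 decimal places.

Let H be the event that the sample originates from the suspect. P(H) = 0.12, so P(¬H) = 0.88. With E the 'match' result, P(E|H) = 0.71 and P(E|¬H) = 0.16.
P(E) = 0.71·0.12 + 0.16·0.88 = 0.085200 + 0.14080 = 0.22600.
By Bayes' theorem, P(H|E) = 0.085200 / 0.22600 = 0.3770. Hence P(¬H|E) = 1 − 0.3770 = 0.6230.

P(¬H | E) ≈ 0.6230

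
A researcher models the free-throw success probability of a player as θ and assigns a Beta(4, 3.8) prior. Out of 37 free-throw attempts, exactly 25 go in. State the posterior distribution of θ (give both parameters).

The binomial likelihood is conjugate to the Beta prior: with 25 successes and 12 failures, the posterior is Beta(4+25, 3.8+12) = Beta(29, 15.8).

Posterior: Beta(29, 15.8)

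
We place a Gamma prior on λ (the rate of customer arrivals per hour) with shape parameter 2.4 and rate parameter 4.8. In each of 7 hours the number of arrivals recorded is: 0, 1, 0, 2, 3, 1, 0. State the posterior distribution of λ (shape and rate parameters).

Total count ∑xᵢ = 7 over n = 7 hours.
Gamma is conjugate to the Poisson likelihood: posterior is Gamma(shape = 2.4+7 = 9.4, rate = 4.8+7 = 11.8).

Posterior: Gamma(shape=9.4, rate=11.8)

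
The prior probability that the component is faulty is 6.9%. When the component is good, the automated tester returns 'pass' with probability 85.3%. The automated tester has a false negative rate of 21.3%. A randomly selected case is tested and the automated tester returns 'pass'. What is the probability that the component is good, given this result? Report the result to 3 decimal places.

P(¬H | E) ≈ 0.982

Let H be the event that the component is faulty. P(H) = 0.069, so P(¬H) = 0.931. With E the 'pass' result, P(E|H) = 0.213 and P(E|¬H) = 0.853.
P(E) = 0.213·0.069 + 0.853·0.931 = 0.014697 + 0.79414 = 0.80884.
By Bayes' theorem, P(H|E) = 0.014697 / 0.80884 = 0.018. Hence P(¬H|E) = 1 − 0.018 = 0.982.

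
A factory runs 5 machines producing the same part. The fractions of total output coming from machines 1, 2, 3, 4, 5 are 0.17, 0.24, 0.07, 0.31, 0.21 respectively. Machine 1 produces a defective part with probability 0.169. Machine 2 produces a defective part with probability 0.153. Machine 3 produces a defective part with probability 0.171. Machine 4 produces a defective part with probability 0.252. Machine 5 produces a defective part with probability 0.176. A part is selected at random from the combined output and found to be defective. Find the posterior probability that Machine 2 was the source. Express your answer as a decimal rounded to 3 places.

Tabulate prior·likelihood by source: [1] prior 0.17, lik 0.169, product 0.02873; [2] prior 0.24, lik 0.153, product 0.03672; [3] prior 0.07, lik 0.171, product 0.01197; [4] prior 0.31, lik 0.252, product 0.07812; [5] prior 0.21, lik 0.176, product 0.03696.
Normalizing constant = 0.19250; the posterior for Machine 2 is its product over the sum, 0.03672/0.19250 = 0.191.

Posterior probability ≈ 0.191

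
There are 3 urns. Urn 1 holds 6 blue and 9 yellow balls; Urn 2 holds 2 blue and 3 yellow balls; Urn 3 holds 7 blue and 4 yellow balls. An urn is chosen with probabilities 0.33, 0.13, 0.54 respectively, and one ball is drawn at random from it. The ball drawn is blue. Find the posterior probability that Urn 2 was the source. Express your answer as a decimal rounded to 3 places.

Posterior probability ≈ 0.099

Tabulate prior·likelihood by source: [1] prior 0.33, lik 0.4, product 0.1320; [2] prior 0.13, lik 0.4, product 0.05200; [3] prior 0.54, lik 0.6364, product 0.3436.
Normalizing constant = 0.52764; the posterior for Urn 2 is its product over the sum, 0.05200/0.52764 = 0.099.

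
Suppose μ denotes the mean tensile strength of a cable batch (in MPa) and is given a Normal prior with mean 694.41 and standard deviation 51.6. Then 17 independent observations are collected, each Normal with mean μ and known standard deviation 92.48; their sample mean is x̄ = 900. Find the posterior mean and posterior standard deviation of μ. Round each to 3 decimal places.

Posterior mean ≈ 867.327; posterior SD ≈ 20.570

With known σ, the Normal prior is conjugate. Weight on the data is w = (n/σ²)/(n/σ² + 1/τ₀²) = 0.00198771/(0.00198771+0.00037558) = 0.84108.
Posterior mean = w·x̄ + (1−w)·μ₀ = 0.84108·900 + 0.15892·694.41 = 867.327. Posterior variance = 1/(0.00198771+0.00037558) = 423.139, so SD = 20.570.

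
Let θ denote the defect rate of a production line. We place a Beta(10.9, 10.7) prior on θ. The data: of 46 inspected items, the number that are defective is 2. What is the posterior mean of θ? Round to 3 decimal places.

Posterior mean ≈ 0.191

The binomial likelihood is conjugate to the Beta prior: with 2 successes and 44 failures, the posterior is Beta(10.9+2, 10.7+44) = Beta(12.9, 54.7).
Posterior mean = α/(α+β) = 12.9/67.6 = 0.191.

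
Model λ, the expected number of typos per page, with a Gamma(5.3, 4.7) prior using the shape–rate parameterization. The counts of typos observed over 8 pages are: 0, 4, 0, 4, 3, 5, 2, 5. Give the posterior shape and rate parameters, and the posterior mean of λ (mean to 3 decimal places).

Posterior: Gamma(shape=28.3, rate=12.7); mean ≈ 2.228

Total count ∑xᵢ = 23 over n = 8 pages.
Gamma is conjugate to the Poisson likelihood: posterior is Gamma(shape = 5.3+23 = 28.3, rate = 4.7+8 = 12.7).
E[λ | data] = 28.3/12.7 = 2.228.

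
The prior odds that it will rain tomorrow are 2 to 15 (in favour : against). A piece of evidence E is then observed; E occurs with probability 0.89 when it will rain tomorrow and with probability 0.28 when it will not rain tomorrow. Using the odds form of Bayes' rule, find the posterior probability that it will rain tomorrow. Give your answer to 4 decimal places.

Prior odds = 2/15 = 0.13333.
Likelihood ratio for E = 0.89/0.28 = 3.1786.
Posterior odds = prior odds × LR = 0.42381.
Posterior probability = odds/(1+odds) = 0.42381/1.4238 = 0.2977.

Posterior probability ≈ 0.2977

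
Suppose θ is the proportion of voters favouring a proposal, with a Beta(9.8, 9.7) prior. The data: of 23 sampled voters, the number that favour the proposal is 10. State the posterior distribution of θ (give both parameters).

The binomial likelihood is conjugate to the Beta prior: with 10 successes and 13 failures, the posterior is Beta(9.8+10, 9.7+13) = Beta(19.8, 22.7).

Posterior: Beta(19.8, 22.7)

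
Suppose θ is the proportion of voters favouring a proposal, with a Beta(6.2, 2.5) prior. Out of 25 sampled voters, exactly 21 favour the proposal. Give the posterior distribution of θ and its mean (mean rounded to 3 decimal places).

Posterior: Beta(27.2, 6.5); mean ≈ 0.807

The binomial likelihood is conjugate to the Beta prior: with 21 successes and 4 failures, the posterior is Beta(6.2+21, 2.5+4) = Beta(27.2, 6.5).
Posterior mean = α/(α+β) = 27.2/33.7 = 0.807.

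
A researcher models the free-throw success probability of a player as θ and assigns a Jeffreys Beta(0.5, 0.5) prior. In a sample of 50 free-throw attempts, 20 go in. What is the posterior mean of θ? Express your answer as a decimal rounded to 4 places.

The binomial likelihood is conjugate to the Beta prior: with 20 successes and 30 failures, the posterior is Beta(0.5+20, 0.5+30) = Beta(20.5, 30.5).
E[θ | data] = 20.5/(20.5+30.5) = 0.4020.

Posterior mean ≈ 0.4020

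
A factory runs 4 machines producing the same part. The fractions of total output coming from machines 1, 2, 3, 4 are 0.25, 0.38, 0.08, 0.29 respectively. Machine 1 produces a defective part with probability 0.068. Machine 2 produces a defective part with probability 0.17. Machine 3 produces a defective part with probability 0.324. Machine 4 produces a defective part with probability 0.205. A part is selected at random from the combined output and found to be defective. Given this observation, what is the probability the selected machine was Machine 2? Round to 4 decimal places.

Posterior probability ≈ 0.3869

P(defective|M1) = 0.068; P(defective|M2) = 0.17; P(defective|M3) = 0.324; P(defective|M4) = 0.205.
Prior × likelihood for each source: 0.25·0.068=0.01700, 0.38·0.17=0.06460, 0.08·0.324=0.02592, 0.29·0.205=0.05945. Summing gives P(defective) = 0.16697.
P(Machine 2 | defective) = 0.06460 / 0.16697 = 0.3869.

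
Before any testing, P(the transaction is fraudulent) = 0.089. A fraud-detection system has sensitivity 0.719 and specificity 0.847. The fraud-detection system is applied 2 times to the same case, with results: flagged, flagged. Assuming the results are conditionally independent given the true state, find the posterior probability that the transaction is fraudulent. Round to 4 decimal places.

Let H be the event that the transaction is fraudulent; start with P(H) = 0.089. P('flagged'|H) = 0.719, P('flagged'|¬H) = 0.153.
Update on result 1 ('flagged'): P(H) ← 0.719·0.0890 / (0.719·0.0890 + 0.153·0.9110) = 0.063991/0.20337 = 0.3146.
Update on result 2 ('flagged'): P(H) ← 0.719·0.3146 / (0.719·0.3146 + 0.153·0.6854) = 0.22623/0.33109 = 0.6833.

Posterior P(H) ≈ 0.6833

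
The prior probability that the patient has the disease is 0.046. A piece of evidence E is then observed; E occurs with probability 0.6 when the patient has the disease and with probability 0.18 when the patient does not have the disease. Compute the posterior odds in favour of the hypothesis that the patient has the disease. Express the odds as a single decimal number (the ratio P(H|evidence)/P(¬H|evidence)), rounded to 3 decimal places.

Prior odds = 0.046/(1−0.046) = 0.048218.
Likelihood ratio for E = 0.6/0.18 = 3.3333.
Posterior odds = prior odds × LR = 0.16073.

Posterior odds ≈ 0.161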